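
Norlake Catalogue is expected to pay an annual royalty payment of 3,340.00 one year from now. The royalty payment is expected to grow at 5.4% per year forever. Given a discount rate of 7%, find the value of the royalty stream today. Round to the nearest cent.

Growing perpetuity: P = D₁ / (r − g) = 3,340.0000 / (0.07 − 0.054) = 208,750.00

208750.00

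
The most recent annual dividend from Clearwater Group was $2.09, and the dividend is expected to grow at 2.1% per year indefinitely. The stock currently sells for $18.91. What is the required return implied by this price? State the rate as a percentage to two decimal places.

13.38%

D₁ = $2.09 × 1.021 = $2.1339
P = D₁/(r − g) ⇒ r = D₁/P + g = $2.1339/$18.91 + 0.021 = 0.112845 + 0.021 = 0.133845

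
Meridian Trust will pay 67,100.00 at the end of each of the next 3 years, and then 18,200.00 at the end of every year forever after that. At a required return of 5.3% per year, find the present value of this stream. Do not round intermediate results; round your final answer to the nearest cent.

PV of 3-year annuity: 67,100.00 × [1 − (1+0.053)^−3] / 0.053 = 181707.57728
Perpetuity value at year 3: 18,200.00 / 0.053 = 343396.22642
PV of perpetuity: 343396.22642 / (1+0.053)^3 = 294110.41559
Total PV = 181707.57728 + 294110.41559 = 475817.99287

475817.99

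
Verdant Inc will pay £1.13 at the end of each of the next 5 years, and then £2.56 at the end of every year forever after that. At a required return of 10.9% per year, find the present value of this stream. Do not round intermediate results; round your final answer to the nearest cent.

PV of 5-year annuity: £1.13 × [1 − (1+0.109)^−5] / 0.109 = 4.18689
Perpetuity value at year 5: £2.56 / 0.109 = 23.48624
PV of perpetuity: 23.48624 / (1+0.109)^5 = 14.00089
Total PV = 4.18689 + 14.00089 = 18.18778

£18.19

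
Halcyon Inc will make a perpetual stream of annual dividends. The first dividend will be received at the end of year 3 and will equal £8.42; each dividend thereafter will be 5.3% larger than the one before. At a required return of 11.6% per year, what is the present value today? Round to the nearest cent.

£107.31

Value at end of year 2: C₁ / (r − g) = £8.42 / (0.116 − 0.053) = £133.6508
Discount to today: PV = £133.6508 / (1 + 0.116)^2 = £133.6508 / 1.245456 = £107.31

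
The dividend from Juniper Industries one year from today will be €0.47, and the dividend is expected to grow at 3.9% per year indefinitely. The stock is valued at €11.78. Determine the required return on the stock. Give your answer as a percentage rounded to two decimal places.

7.89%

P = D₁/(r − g) ⇒ r = D₁/P + g = €0.4700/€11.78 + 0.039 = 0.039898 + 0.039 = 0.078898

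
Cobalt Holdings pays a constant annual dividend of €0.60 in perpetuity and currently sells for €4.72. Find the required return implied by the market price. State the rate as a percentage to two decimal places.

P = C/r ⇒ r = C/P = €0.60/€4.72 = 0.127119

12.71%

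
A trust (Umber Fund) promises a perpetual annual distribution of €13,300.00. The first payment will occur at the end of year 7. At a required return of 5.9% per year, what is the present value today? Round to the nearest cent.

Value at end of year 6: C / r = €13,300.00 / 0.059 = €225,423.7288
Discount to today: PV = €225,423.7288 / (1 + 0.059)^6 = €225,423.7288 / 1.410509 = €159,817.33

€159817.33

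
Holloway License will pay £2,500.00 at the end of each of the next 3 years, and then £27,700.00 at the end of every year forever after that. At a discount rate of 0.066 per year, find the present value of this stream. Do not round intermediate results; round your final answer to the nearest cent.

£353077.90

PV of 3-year annuity: £2,500.00 × [1 − (1+0.066)^−3] / 0.066 = 6609.03428
Perpetuity value at year 3: £27,700.00 / 0.066 = 419696.96970
PV of perpetuity: 419696.96970 / (1+0.066)^3 = 346468.86986
Total PV = 6609.03428 + 346468.86986 = 353077.90414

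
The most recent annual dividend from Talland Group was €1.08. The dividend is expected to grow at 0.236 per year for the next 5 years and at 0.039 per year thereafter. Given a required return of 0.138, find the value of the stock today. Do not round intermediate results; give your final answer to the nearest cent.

D_1 = 1.33488
D_2 = 1.64991
D_3 = 2.03929
D_4 = 2.52056
D_5 = 3.11542
Terminal value at year 5: TV = D_5×(1+g_2)/(r−g_2) = 3.23692/0.099 = 32.69614
P_0 = D_1/(1+r)^1 + D_2/(1+r)^2 + D_3/(1+r)^3 + D_4/(1+r)^4 + D_5/(1+r)^5 + TV/(1+r)^5
    = 1.17301 + 1.27402 + 1.38373 + 1.50289 + 1.63232 + 17.13110 = 24.09707

€24.10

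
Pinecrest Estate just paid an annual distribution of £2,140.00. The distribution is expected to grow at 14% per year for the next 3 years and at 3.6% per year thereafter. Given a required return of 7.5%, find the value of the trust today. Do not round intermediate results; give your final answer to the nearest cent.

D_1 = 2439.60000
D_2 = 2781.14400
D_3 = 3170.50416
Terminal value at year 3: TV = D_3×(1+g_2)/(r−g_2) = 3284.64231/0.039 = 84221.59769
P_0 = D_1/(1+r)^1 + D_2/(1+r)^2 + D_3/(1+r)^3 + TV/(1+r)^3
    = 2269.39535 + 2406.61460 + 2552.13083 + 67795.06524 = 75023.20602

£75023.21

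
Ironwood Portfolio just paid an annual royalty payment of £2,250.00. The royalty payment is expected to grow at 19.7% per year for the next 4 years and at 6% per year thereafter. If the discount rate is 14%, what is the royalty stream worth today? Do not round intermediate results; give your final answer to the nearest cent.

D_1 = 2693.25000
D_2 = 3223.82025
D_3 = 3858.91284
D_4 = 4619.11867
Terminal value at year 4: TV = D_4×(1+g_2)/(r−g_2) = 4896.26579/0.08 = 61203.32236
P_0 = D_1/(1+r)^1 + D_2/(1+r)^2 + D_3/(1+r)^3 + D_4/(1+r)^4 + TV/(1+r)^4
    = 2362.50000 + 2480.62500 + 2604.65625 + 2734.88906 + 36237.28008 = 46419.95039

£46419.95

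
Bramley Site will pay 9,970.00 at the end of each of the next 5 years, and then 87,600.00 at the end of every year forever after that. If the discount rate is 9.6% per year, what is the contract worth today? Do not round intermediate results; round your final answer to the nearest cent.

615189.24

PV of 5-year annuity: 9,970.00 × [1 − (1+0.096)^−5] / 0.096 = 38183.54092
Perpetuity value at year 5: 87,600.00 / 0.096 = 912500.00000
PV of perpetuity: 912500.00000 / (1+0.096)^5 = 577005.69866
Total PV = 38183.54092 + 577005.69866 = 615189.23958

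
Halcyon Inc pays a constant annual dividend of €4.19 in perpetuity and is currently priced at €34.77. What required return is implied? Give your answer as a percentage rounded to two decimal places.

12.05%

P = C/r ⇒ r = C/P = €4.19/€34.77 = 0.120506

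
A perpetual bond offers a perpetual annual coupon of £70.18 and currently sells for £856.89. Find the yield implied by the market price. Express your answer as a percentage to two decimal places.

8.19%

P = C/r ⇒ r = C/P = £70.18/£856.89 = 0.081901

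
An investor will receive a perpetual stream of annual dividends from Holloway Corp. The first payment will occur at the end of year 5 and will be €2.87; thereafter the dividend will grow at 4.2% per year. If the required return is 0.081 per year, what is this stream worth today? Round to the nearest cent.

€53.89

Value at end of year 4: C₁ / (r − g) = €2.87 / (0.081 − 0.042) = €73.5897
Discount to today: PV = €73.5897 / (1 + 0.081)^4 = €73.5897 / 1.365535 = €53.89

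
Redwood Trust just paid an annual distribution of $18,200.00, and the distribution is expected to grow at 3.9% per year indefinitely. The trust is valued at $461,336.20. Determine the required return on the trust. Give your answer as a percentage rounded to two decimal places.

8.00%

D₁ = $18,200.00 × 1.039 = $18,909.8000
P = D₁/(r − g) ⇒ r = D₁/P + g = $18,909.8000/$461,336.20 + 0.039 = 0.040989 + 0.039 = 0.079989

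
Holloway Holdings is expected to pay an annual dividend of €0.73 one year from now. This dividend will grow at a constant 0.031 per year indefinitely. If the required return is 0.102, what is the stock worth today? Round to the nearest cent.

Growing perpetuity: P = D₁ / (r − g) = €0.7300 / (0.102 − 0.031) = €10.28

€10.28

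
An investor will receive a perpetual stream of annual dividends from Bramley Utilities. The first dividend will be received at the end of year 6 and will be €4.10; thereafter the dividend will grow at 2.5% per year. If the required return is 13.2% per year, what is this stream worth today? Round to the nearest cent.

Value at end of year 5: C₁ / (r − g) = €4.10 / (0.132 − 0.025) = €38.3178
Discount to today: PV = €38.3178 / (1 + 0.132)^5 = €38.3178 / 1.858798 = €20.61

€20.61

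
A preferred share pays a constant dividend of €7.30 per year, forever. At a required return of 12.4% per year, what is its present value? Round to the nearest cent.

Level perpetuity: PV = C / r = €7.30 / 0.124 = €58.87

€58.87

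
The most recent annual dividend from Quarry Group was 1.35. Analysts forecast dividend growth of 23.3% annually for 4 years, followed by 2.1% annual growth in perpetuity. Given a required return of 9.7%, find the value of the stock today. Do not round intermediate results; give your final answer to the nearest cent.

36.24

D_1 = 1.66455
D_2 = 2.05239
D_3 = 2.53060
D_4 = 3.12023
Terminal value at year 4: TV = D_4×(1+g_2)/(r−g_2) = 3.18575/0.076 = 41.91778
P_0 = D_1/(1+r)^1 + D_2/(1+r)^2 + D_3/(1+r)^3 + D_4/(1+r)^4 + TV/(1+r)^4
    = 1.51737 + 1.70548 + 1.91692 + 2.15456 + 28.94488 = 36.23920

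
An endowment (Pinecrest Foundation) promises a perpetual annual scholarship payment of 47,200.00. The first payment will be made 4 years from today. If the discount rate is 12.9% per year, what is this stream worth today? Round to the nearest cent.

Value at end of year 3: C / r = 47,200.00 / 0.129 = 365,891.4729
Discount to today: PV = 365,891.4729 / (1 + 0.129)^3 = 365,891.4729 / 1.439070 = 254,255.56

254255.56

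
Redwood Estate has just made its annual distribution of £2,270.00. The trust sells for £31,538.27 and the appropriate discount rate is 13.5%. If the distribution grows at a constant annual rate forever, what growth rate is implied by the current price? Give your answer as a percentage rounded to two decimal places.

P = D₀(1+g)/(r−g) ⇒ P(r−g) = D₀(1+g) ⇒ g(P+D₀) = P·r − D₀
g = (P·r − D₀)/(P + D₀) = (£31,538.27×0.135 − £2,270.00) / (£31,538.27 + £2,270.00) = 0.058792

5.88%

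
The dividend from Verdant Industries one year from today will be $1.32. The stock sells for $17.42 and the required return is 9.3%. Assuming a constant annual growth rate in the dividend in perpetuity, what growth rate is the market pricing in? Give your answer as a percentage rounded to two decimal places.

P = D₁/(r−g) ⇒ g = r − D₁/P = 0.093 − $1.32/$17.42 = 0.017225

1.72%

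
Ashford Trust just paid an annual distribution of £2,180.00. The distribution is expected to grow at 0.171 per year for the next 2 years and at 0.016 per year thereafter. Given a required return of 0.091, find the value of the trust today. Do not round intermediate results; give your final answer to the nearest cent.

£38872.76

D_1 = 2552.78000
D_2 = 2989.30538
Terminal value at year 2: TV = D_2×(1+g_2)/(r−g_2) = 3037.13427/0.075 = 40495.12355
P_0 = D_1/(1+r)^1 + D_2/(1+r)^2 + TV/(1+r)^2
    = 2339.85335 + 2511.42829 + 34021.48194 = 38872.76358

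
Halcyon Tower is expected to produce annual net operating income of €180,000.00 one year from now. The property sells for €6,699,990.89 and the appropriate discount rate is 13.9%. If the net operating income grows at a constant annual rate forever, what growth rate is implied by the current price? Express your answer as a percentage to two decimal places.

P = D₁/(r−g) ⇒ g = r − D₁/P = 0.139 − €180,000.00/€6,699,990.89 = 0.112134

11.21%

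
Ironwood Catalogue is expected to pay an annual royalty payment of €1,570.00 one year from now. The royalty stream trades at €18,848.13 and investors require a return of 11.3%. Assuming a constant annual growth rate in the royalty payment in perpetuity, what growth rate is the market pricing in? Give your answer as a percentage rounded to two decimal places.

2.97%

P = D₁/(r−g) ⇒ g = r − D₁/P = 0.113 − €1,570.00/€18,848.13 = 0.029703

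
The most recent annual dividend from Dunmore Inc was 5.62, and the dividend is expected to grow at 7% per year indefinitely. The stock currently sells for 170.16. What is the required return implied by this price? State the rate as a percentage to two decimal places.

10.53%

D₁ = 5.62 × 1.07 = 6.0134
P = D₁/(r − g) ⇒ r = D₁/P + g = 6.0134/170.16 + 0.07 = 0.035340 + 0.07 = 0.105340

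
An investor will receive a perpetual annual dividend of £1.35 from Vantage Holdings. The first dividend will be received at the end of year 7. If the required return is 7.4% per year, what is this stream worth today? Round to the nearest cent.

Value at end of year 6: C / r = £1.35 / 0.074 = £18.2432
Discount to today: PV = £18.2432 / (1 + 0.074)^6 = £18.2432 / 1.534708 = £11.89

£11.89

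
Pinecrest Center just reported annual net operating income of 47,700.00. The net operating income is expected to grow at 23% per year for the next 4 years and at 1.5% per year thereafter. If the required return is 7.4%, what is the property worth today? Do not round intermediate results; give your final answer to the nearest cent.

1682579.04

D_1 = 58671.00000
D_2 = 72165.33000
D_3 = 88763.35590
D_4 = 109178.92776
Terminal value at year 4: TV = D_4×(1+g_2)/(r−g_2) = 110816.61167/0.059 = 1878247.65548
P_0 = D_1/(1+r)^1 + D_2/(1+r)^2 + D_3/(1+r)^3 + D_4/(1+r)^4 + TV/(1+r)^4
    = 54628.49162 + 62563.35632 + 71650.77121 + 82058.14580 + 1411678.27095 = 1682579.03590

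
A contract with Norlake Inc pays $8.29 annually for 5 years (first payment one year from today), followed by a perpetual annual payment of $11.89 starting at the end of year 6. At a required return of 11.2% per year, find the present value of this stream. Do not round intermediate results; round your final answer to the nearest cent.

PV of 5-year annuity: $8.29 × [1 − (1+0.112)^−5] / 0.112 = 30.48546
Perpetuity value at year 5: $11.89 / 0.112 = 106.16071
PV of perpetuity: 106.16071 / (1+0.112)^5 = 62.43669
Total PV = 30.48546 + 62.43669 = 92.92215

$92.92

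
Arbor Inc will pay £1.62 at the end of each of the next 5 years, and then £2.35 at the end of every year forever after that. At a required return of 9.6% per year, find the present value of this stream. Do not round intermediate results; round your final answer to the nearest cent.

£21.68

PV of 5-year annuity: £1.62 × [1 − (1+0.096)^−5] / 0.096 = 6.20435
Perpetuity value at year 5: £2.35 / 0.096 = 24.47917
PV of perpetuity: 24.47917 / (1+0.096)^5 = 15.47903
Total PV = 6.20435 + 15.47903 = 21.68338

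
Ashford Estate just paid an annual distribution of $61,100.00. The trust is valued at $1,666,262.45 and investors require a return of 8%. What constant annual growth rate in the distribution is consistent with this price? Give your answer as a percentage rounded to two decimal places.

4.18%

P = D₀(1+g)/(r−g) ⇒ P(r−g) = D₀(1+g) ⇒ g(P+D₀) = P·r − D₀
g = (P·r − D₀)/(P + D₀) = ($1,666,262.45×0.08 − $61,100.00) / ($1,666,262.45 + $61,100.00) = 0.041798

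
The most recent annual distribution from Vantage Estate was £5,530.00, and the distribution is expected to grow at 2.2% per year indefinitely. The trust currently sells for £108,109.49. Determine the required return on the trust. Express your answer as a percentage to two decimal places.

7.43%

D₁ = £5,530.00 × 1.022 = £5,651.6600
P = D₁/(r − g) ⇒ r = D₁/P + g = £5,651.6600/£108,109.49 + 0.022 = 0.052277 + 0.022 = 0.074277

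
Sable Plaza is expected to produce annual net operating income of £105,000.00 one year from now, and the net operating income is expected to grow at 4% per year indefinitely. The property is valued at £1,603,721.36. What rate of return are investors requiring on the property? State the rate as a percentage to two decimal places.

10.55%

P = D₁/(r − g) ⇒ r = D₁/P + g = £105,000.0000/£1,603,721.36 + 0.04 = 0.065473 + 0.04 = 0.105473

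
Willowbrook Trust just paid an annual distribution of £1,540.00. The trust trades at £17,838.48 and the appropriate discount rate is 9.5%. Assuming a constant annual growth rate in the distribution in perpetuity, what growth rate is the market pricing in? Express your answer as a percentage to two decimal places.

0.80%

P = D₀(1+g)/(r−g) ⇒ P(r−g) = D₀(1+g) ⇒ g(P+D₀) = P·r − D₀
g = (P·r − D₀)/(P + D₀) = (£17,838.48×0.095 − £1,540.00) / (£17,838.48 + £1,540.00) = 0.007981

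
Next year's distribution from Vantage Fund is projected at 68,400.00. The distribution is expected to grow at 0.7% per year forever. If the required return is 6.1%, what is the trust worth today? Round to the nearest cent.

Growing perpetuity: P = D₁ / (r − g) = 68,400.0000 / (0.061 − 0.007) = 1,266,666.67

1266666.67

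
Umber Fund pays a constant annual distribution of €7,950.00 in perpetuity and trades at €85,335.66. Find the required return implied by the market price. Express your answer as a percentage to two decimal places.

9.32%

P = C/r ⇒ r = C/P = €7,950.00/€85,335.66 = 0.093162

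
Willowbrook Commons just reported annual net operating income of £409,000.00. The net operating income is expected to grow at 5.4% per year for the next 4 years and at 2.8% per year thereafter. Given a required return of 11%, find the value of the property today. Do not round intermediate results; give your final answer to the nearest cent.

£5608243.40

D_1 = 431086.00000
D_2 = 454364.64400
D_3 = 478900.33478
D_4 = 504760.95285
Terminal value at year 4: TV = D_4×(1+g_2)/(r−g_2) = 518894.25953/0.082 = 6327978.77480
P_0 = D_1/(1+r)^1 + D_2/(1+r)^2 + D_3/(1+r)^3 + D_4/(1+r)^4 + TV/(1+r)^4
    = 388365.76577 + 368772.53794 + 350167.79729 + 332501.67418 + 4168435.62269 = 5608243.39788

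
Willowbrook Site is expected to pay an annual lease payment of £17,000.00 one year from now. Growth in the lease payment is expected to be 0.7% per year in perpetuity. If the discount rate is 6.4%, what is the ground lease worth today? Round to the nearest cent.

Growing perpetuity: P = D₁ / (r − g) = £17,000.0000 / (0.064 − 0.007) = £298,245.61

£298245.61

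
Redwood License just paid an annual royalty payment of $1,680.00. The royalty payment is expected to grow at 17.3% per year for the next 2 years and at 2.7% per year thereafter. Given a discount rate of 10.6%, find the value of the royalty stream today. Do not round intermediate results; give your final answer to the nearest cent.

$28237.71

D_1 = 1970.64000
D_2 = 2311.56072
Terminal value at year 2: TV = D_2×(1+g_2)/(r−g_2) = 2373.97286/0.079 = 30050.28936
P_0 = D_1/(1+r)^1 + D_2/(1+r)^2 + TV/(1+r)^2
    = 1781.77215 + 1889.70952 + 24566.22382 = 28237.70550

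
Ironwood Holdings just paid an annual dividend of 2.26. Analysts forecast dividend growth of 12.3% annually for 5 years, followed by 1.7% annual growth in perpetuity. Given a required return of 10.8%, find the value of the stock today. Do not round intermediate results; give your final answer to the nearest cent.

38.78

D_1 = 2.53798
D_2 = 2.85015
D_3 = 3.20072
D_4 = 3.59441
D_5 = 4.03652
Terminal value at year 5: TV = D_5×(1+g_2)/(r−g_2) = 4.10514/0.091 = 45.11145
P_0 = D_1/(1+r)^1 + D_2/(1+r)^2 + D_3/(1+r)^3 + D_4/(1+r)^4 + D_5/(1+r)^5 + TV/(1+r)^5
    = 2.29060 + 2.32161 + 2.35304 + 2.38489 + 2.41718 + 27.01394 = 38.78125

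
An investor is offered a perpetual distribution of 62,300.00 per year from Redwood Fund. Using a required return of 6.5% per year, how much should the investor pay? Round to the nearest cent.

958461.54

Level perpetuity: PV = C / r = 62,300.00 / 0.065 = 958,461.54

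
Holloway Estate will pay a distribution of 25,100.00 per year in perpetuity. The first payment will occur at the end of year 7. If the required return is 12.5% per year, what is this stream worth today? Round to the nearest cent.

Value at end of year 6: C / r = 25,100.00 / 0.125 = 200,800.0000
Discount to today: PV = 200,800.0000 / (1 + 0.125)^6 = 200,800.0000 / 2.027287 = 99,048.65

99048.65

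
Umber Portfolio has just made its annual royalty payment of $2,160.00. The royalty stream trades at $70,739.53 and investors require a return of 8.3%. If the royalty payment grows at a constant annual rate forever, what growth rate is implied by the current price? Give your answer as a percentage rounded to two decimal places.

5.09%

P = D₀(1+g)/(r−g) ⇒ P(r−g) = D₀(1+g) ⇒ g(P+D₀) = P·r − D₀
g = (P·r − D₀)/(P + D₀) = ($70,739.53×0.083 − $2,160.00) / ($70,739.53 + $2,160.00) = 0.050911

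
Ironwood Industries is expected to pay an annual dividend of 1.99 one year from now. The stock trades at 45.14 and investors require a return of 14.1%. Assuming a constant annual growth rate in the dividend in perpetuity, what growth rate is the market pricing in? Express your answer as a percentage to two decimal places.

9.69%

P = D₁/(r−g) ⇒ g = r − D₁/P = 0.141 − 1.99/45.14 = 0.096915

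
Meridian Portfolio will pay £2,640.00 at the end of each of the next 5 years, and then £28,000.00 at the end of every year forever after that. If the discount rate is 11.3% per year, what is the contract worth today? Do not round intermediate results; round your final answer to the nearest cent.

PV of 5-year annuity: £2,640.00 × [1 − (1+0.113)^−5] / 0.113 = 9683.97951
Perpetuity value at year 5: £28,000.00 / 0.113 = 247787.61062
PV of perpetuity: 247787.61062 / (1+0.113)^5 = 145078.73702
Total PV = 9683.97951 + 145078.73702 = 154762.71653

£154762.72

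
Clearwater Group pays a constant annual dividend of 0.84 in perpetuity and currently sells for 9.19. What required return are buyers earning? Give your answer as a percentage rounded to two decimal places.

P = C/r ⇒ r = C/P = 0.84/9.19 = 0.091404

9.14%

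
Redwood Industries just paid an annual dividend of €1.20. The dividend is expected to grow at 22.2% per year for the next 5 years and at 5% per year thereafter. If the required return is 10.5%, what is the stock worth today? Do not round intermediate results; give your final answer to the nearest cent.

D_1 = 1.46640
D_2 = 1.79194
D_3 = 2.18975
D_4 = 2.67588
D_5 = 3.26992
Terminal value at year 5: TV = D_5×(1+g_2)/(r−g_2) = 3.43342/0.055 = 62.42577
P_0 = D_1/(1+r)^1 + D_2/(1+r)^2 + D_3/(1+r)^3 + D_4/(1+r)^4 + D_5/(1+r)^5 + TV/(1+r)^5
    = 1.32706 + 1.46757 + 1.62296 + 1.79480 + 1.98484 + 37.89243 = 46.08967

€46.09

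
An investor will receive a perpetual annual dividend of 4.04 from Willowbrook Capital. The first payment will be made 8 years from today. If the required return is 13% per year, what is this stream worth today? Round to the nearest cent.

Value at end of year 7: C / r = 4.04 / 0.13 = 31.0769
Discount to today: PV = 31.0769 / (1 + 0.13)^7 = 31.0769 / 2.352605 = 13.21

13.21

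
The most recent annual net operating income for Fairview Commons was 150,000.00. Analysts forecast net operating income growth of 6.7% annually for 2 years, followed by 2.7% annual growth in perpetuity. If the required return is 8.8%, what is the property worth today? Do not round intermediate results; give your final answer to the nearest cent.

D_1 = 160050.00000
D_2 = 170773.35000
Terminal value at year 2: TV = D_2×(1+g_2)/(r−g_2) = 175384.23045/0.061 = 2875151.31885
P_0 = D_1/(1+r)^1 + D_2/(1+r)^2 + TV/(1+r)^2
    = 147104.77941 + 144265.44084 + 2428862.42199 = 2720232.64224

2720232.64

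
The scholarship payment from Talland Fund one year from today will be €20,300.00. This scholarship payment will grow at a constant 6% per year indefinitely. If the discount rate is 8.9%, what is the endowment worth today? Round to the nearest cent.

€700000.00

Growing perpetuity: P = D₁ / (r − g) = €20,300.0000 / (0.089 − 0.06) = €700,000.00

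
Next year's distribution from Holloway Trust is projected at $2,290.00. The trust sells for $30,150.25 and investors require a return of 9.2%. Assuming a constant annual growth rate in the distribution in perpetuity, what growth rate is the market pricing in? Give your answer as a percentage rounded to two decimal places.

P = D₁/(r−g) ⇒ g = r − D₁/P = 0.092 − $2,290.00/$30,150.25 = 0.016047

1.60%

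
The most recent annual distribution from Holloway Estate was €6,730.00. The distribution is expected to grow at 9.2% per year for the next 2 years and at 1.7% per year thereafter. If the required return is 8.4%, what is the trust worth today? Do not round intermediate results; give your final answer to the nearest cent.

D_1 = 7349.16000
D_2 = 8025.28272
Terminal value at year 2: TV = D_2×(1+g_2)/(r−g_2) = 8161.71253/0.067 = 121816.60487
P_0 = D_1/(1+r)^1 + D_2/(1+r)^2 + TV/(1+r)^2
    = 6779.66790 + 6829.70235 + 103668.76546 = 117278.13571

€117278.14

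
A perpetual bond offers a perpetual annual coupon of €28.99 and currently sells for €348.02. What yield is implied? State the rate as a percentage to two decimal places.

P = C/r ⇒ r = C/P = €28.99/€348.02 = 0.083300

8.33%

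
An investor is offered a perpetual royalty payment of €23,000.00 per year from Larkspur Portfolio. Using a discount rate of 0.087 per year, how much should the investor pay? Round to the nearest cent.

€264367.82

Level perpetuity: PV = C / r = €23,000.00 / 0.087 = €264,367.82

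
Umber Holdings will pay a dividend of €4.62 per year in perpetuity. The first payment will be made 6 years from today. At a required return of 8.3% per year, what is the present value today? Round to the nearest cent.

€37.36

Value at end of year 5: C / r = €4.62 / 0.083 = €55.6627
Discount to today: PV = €55.6627 / (1 + 0.083)^5 = €55.6627 / 1.489849 = €37.36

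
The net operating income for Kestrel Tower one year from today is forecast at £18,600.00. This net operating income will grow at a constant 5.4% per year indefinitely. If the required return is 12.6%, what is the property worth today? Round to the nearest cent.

£258333.33

Growing perpetuity: P = D₁ / (r − g) = £18,600.0000 / (0.126 − 0.054) = £258,333.33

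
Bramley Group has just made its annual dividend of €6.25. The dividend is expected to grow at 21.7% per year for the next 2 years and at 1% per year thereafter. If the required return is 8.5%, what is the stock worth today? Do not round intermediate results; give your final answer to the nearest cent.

€120.77

D_1 = 7.60625
D_2 = 9.25681
Terminal value at year 2: TV = D_2×(1+g_2)/(r−g_2) = 9.34937/0.075 = 124.65832
P_0 = D_1/(1+r)^1 + D_2/(1+r)^2 + TV/(1+r)^2
    = 7.01037 + 7.86324 + 105.89167 = 120.76528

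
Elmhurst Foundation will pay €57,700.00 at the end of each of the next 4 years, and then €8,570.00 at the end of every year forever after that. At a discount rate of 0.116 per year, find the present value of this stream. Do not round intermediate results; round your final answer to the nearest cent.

PV of 4-year annuity: €57,700.00 × [1 − (1+0.116)^−4] / 0.116 = 176741.78936
Perpetuity value at year 4: €8,570.00 / 0.116 = 73879.31034
PV of perpetuity: 73879.31034 / (1+0.116)^4 = 47628.40680
Total PV = 176741.78936 + 47628.40680 = 224370.19615

€224370.20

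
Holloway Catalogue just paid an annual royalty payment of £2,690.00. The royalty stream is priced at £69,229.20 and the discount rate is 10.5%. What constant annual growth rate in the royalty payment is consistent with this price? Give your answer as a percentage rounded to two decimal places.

P = D₀(1+g)/(r−g) ⇒ P(r−g) = D₀(1+g) ⇒ g(P+D₀) = P·r − D₀
g = (P·r − D₀)/(P + D₀) = (£69,229.20×0.105 − £2,690.00) / (£69,229.20 + £2,690.00) = 0.063670

6.37%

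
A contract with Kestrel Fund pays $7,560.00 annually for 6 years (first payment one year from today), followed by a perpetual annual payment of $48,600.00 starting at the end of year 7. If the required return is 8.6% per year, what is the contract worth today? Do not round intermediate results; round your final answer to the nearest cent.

PV of 6-year annuity: $7,560.00 × [1 − (1+0.086)^−6] / 0.086 = 34321.83390
Perpetuity value at year 6: $48,600.00 / 0.086 = 565116.27907
PV of perpetuity: 565116.27907 / (1+0.086)^6 = 344475.91826
Total PV = 34321.83390 + 344475.91826 = 378797.75217

$378797.75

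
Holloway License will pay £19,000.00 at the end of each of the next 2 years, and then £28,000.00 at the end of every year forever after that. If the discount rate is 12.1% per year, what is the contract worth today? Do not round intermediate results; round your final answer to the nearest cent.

PV of 2-year annuity: £19,000.00 × [1 − (1+0.121)^−2] / 0.121 = 32068.82475
Perpetuity value at year 2: £28,000.00 / 0.121 = 231404.95868
PV of perpetuity: 231404.95868 / (1+0.121)^2 = 184145.63800
Total PV = 32068.82475 + 184145.63800 = 216214.46274

£216214.46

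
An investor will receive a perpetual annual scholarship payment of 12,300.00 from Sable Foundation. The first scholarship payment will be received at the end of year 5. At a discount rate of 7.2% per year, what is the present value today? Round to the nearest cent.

Value at end of year 4: C / r = 12,300.00 / 0.072 = 170,833.3333
Discount to today: PV = 170,833.3333 / (1 + 0.072)^4 = 170,833.3333 / 1.320624 = 129,358.05

129358.05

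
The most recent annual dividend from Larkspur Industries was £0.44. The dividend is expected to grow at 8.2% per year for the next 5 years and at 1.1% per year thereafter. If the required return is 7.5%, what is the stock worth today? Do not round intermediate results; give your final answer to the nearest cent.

£9.42

D_1 = 0.47608
D_2 = 0.51512
D_3 = 0.55736
D_4 = 0.60306
D_5 = 0.65251
Terminal value at year 5: TV = D_5×(1+g_2)/(r−g_2) = 0.65969/0.064 = 10.30766
P_0 = D_1/(1+r)^1 + D_2/(1+r)^2 + D_3/(1+r)^3 + D_4/(1+r)^4 + D_5/(1+r)^5 + TV/(1+r)^5
    = 0.44287 + 0.44575 + 0.44865 + 0.45157 + 0.45451 + 7.17989 = 9.42324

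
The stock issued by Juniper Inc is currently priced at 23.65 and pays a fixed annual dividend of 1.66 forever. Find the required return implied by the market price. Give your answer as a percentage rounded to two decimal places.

P = C/r ⇒ r = C/P = 1.66/23.65 = 0.070190

7.02%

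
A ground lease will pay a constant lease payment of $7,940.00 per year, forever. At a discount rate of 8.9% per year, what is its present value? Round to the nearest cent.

$89213.48

Level perpetuity: PV = C / r = $7,940.00 / 0.089 = $89,213.48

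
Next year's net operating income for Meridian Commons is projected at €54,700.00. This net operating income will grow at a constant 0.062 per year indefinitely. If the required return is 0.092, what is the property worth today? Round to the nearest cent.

Growing perpetuity: P = D₁ / (r − g) = €54,700.0000 / (0.092 − 0.062) = €1,823,333.33

€1823333.33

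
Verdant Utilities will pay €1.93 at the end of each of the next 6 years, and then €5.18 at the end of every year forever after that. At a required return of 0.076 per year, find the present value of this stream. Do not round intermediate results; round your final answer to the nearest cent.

PV of 6-year annuity: €1.93 × [1 − (1+0.076)^−6] / 0.076 = 9.03147
Perpetuity value at year 6: €5.18 / 0.076 = 68.15789
PV of perpetuity: 68.15789 / (1+0.076)^6 = 43.91800
Total PV = 9.03147 + 43.91800 = 52.94947

€52.95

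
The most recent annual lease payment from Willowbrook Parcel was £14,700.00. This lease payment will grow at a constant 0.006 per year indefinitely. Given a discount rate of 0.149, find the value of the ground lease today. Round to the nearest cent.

£103413.99

D₁ = D₀ × (1 + g) = £14,700.00 × 1.006 = £14,788.2000
Growing perpetuity: P = D₁ / (r − g) = £14,788.2000 / (0.149 − 0.006) = £103,413.99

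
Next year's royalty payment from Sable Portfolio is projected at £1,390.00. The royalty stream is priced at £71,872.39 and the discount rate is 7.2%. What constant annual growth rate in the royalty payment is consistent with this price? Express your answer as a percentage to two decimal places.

P = D₁/(r−g) ⇒ g = r − D₁/P = 0.072 − £1,390.00/£71,872.39 = 0.052660

5.27%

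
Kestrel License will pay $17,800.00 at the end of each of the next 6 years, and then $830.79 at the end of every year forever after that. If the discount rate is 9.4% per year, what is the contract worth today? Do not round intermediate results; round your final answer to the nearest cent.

PV of 6-year annuity: $17,800.00 × [1 − (1+0.094)^−6] / 0.094 = 78905.98065
Perpetuity value at year 6: $830.79 / 0.094 = 8838.19149
PV of perpetuity: 8838.19149 / (1+0.094)^6 = 5155.36567
Total PV = 78905.98065 + 5155.36567 = 84061.34632

$84061.35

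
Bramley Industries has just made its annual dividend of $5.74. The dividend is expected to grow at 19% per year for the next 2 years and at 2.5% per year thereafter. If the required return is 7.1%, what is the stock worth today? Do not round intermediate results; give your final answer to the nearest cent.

D_1 = 6.83060
D_2 = 8.12841
Terminal value at year 2: TV = D_2×(1+g_2)/(r−g_2) = 8.33162/0.046 = 181.12227
P_0 = D_1/(1+r)^1 + D_2/(1+r)^2 + TV/(1+r)^2
    = 6.37778 + 7.08642 + 157.90392 = 171.36812

$171.37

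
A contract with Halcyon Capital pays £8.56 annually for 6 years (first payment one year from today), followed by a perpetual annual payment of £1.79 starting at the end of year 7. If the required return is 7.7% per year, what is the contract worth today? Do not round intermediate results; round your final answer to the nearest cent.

£54.83

PV of 6-year annuity: £8.56 × [1 − (1+0.077)^−6] / 0.077 = 39.93459
Perpetuity value at year 6: £1.79 / 0.077 = 23.24675
PV of perpetuity: 23.24675 / (1+0.077)^6 = 14.89595
Total PV = 39.93459 + 14.89595 = 54.83053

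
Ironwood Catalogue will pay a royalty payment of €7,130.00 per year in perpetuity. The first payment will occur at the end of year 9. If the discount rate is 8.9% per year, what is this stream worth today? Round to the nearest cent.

€40502.00

Value at end of year 8: C / r = €7,130.00 / 0.089 = €80,112.3596
Discount to today: PV = €80,112.3596 / (1 + 0.089)^8 = €80,112.3596 / 1.977985 = €40,502.00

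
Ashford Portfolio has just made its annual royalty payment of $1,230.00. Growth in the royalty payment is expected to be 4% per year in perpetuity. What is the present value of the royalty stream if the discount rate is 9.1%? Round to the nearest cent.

D₁ = D₀ × (1 + g) = $1,230.00 × 1.04 = $1,279.2000
Growing perpetuity: P = D₁ / (r − g) = $1,279.2000 / (0.091 − 0.04) = $25,082.35

$25082.35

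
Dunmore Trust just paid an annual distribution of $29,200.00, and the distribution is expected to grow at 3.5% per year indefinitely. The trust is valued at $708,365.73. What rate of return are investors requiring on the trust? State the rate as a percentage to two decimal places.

D₁ = $29,200.00 × 1.035 = $30,222.0000
P = D₁/(r − g) ⇒ r = D₁/P + g = $30,222.0000/$708,365.73 + 0.035 = 0.042664 + 0.035 = 0.077664

7.77%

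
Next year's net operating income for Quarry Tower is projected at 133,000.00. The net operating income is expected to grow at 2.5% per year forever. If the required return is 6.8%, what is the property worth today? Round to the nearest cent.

3093023.26

Growing perpetuity: P = D₁ / (r − g) = 133,000.0000 / (0.068 − 0.025) = 3,093,023.26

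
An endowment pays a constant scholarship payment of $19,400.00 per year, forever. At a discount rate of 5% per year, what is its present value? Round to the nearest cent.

Level perpetuity: PV = C / r = $19,400.00 / 0.05 = $388,000.00

$388000.00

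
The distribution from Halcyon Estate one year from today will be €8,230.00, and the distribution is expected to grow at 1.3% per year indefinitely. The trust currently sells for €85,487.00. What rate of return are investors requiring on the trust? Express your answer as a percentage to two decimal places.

P = D₁/(r − g) ⇒ r = D₁/P + g = €8,230.0000/€85,487.00 + 0.013 = 0.096272 + 0.013 = 0.109272

10.93%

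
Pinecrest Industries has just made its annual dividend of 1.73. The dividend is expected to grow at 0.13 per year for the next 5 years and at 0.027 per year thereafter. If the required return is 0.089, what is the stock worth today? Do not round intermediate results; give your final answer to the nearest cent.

44.15

D_1 = 1.95490
D_2 = 2.20904
D_3 = 2.49621
D_4 = 2.82072
D_5 = 3.18741
Terminal value at year 5: TV = D_5×(1+g_2)/(r−g_2) = 3.27347/0.062 = 52.79795
P_0 = D_1/(1+r)^1 + D_2/(1+r)^2 + D_3/(1+r)^3 + D_4/(1+r)^4 + D_5/(1+r)^5 + TV/(1+r)^5
    = 1.79513 + 1.86272 + 1.93285 + 2.00562 + 2.08113 + 34.47289 = 44.15034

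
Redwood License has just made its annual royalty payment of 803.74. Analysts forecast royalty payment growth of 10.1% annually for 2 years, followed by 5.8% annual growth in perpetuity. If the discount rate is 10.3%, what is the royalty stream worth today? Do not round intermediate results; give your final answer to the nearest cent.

20431.46

D_1 = 884.91774
D_2 = 974.29443
Terminal value at year 2: TV = D_2×(1+g_2)/(r−g_2) = 1030.80351/0.045 = 22906.74464
P_0 = D_1/(1+r)^1 + D_2/(1+r)^2 + TV/(1+r)^2
    = 802.28263 + 800.82790 + 18828.35376 = 20431.46429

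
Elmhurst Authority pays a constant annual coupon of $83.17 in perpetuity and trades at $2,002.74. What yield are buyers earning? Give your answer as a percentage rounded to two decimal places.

P = C/r ⇒ r = C/P = $83.17/$2,002.74 = 0.041528

4.15%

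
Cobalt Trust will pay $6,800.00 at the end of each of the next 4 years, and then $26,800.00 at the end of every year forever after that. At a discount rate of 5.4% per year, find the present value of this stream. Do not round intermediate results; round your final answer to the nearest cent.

PV of 4-year annuity: $6,800.00 × [1 − (1+0.054)^−4] / 0.054 = 23890.09409
Perpetuity value at year 4: $26,800.00 / 0.054 = 496296.29630
PV of perpetuity: 496296.29630 / (1+0.054)^4 = 402141.21960
Total PV = 23890.09409 + 402141.21960 = 426031.31368

$426031.31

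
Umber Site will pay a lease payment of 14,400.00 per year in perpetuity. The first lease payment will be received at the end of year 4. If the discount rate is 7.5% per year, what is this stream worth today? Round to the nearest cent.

154552.43

Value at end of year 3: C / r = 14,400.00 / 0.075 = 192,000.0000
Discount to today: PV = 192,000.0000 / (1 + 0.075)^3 = 192,000.0000 / 1.242297 = 154,552.43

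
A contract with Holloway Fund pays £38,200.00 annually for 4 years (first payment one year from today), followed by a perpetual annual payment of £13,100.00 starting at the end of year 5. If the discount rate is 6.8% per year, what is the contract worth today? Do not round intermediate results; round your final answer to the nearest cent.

PV of 4-year annuity: £38,200.00 × [1 − (1+0.068)^−4] / 0.068 = 129977.82844
Perpetuity value at year 4: £13,100.00 / 0.068 = 192647.05882
PV of perpetuity: 192647.05882 / (1+0.068)^4 = 148073.51033
Total PV = 129977.82844 + 148073.51033 = 278051.33876

£278051.34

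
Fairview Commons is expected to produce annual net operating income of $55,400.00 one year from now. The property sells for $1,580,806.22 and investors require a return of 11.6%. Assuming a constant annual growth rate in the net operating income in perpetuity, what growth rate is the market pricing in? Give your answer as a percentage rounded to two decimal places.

8.10%

P = D₁/(r−g) ⇒ g = r − D₁/P = 0.116 − $55,400.00/$1,580,806.22 = 0.080955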